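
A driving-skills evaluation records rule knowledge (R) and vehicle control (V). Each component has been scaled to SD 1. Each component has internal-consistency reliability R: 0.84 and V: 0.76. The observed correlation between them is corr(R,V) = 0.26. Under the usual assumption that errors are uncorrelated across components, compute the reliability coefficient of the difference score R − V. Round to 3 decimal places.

0.730

Var(R−V) = 1 + 1 − 2·0.26 = 2 − 0.52 = 1.48.
Under uncorrelated errors the observed covariances equal the true-score covariances, so only the own-variance terms attenuate.
True-score variance = [0.84 + 0.76] − 0.52 = 1.6 − 0.52 = 1.08.
Reliability = 1.08 / 1.48 = 0.730.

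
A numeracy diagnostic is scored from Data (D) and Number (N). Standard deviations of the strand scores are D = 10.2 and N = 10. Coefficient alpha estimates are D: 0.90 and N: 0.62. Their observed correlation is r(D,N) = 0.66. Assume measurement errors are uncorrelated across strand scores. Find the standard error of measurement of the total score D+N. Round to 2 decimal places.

Var(total) = 204.04 + 134.64 = 338.68.
True-score variance = 155.636 + 134.64 = 290.276, so reliability = 0.8571.
Error variance = 338.68 − 290.276 = 48.404; SEM = √48.404 = 6.96.

6.96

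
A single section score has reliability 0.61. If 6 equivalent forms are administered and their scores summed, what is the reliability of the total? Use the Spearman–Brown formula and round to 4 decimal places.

0.9037

ρ_k = kρ / (1 + (k−1)ρ) = 6·0.61 / (1 + 5·0.61) = 3.660 / 4.050 = 0.9037.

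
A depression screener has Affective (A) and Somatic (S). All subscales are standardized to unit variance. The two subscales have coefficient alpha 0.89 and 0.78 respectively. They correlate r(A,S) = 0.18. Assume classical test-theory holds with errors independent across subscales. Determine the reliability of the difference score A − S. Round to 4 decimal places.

0.7988

Var(A−S) = 1 + 1 − 2·0.18 = 2 − 0.36 = 1.64.
Because errors are independent across components, Cov(Tᵢ,Tⱼ) = Cov(Xᵢ,Xⱼ); the off-diagonal part of the true-score variance is the same as above.
True-score variance = [0.89 + 0.78] − 0.36 = 1.67 − 0.36 = 1.31.
Reliability = 1.31 / 1.64 = 0.7988.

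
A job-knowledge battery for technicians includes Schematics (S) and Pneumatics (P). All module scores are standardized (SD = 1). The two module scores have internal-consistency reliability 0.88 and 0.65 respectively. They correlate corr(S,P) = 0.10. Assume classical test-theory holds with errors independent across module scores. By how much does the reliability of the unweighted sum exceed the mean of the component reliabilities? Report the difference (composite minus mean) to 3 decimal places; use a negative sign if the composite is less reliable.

Var(sum) = 2 + 0.2 = 2.2; true-score variance = 1.53 + 0.2 = 1.73; composite reliability = 0.7864.
Mean component reliability = 0.7650.
Difference = 0.7864 − 0.7650 = 0.021.

0.021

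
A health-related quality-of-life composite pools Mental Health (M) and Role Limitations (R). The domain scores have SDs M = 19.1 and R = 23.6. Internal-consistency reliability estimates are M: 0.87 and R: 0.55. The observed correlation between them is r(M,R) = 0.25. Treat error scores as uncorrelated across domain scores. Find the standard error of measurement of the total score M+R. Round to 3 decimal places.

Var(total) = 921.77 + 225.38 = 1147.15.
True-score variance = 623.713 + 225.38 = 849.093, so reliability = 0.7402.
Error variance = 1147.15 − 849.093 = 298.057; SEM = √298.057 = 17.264.

17.264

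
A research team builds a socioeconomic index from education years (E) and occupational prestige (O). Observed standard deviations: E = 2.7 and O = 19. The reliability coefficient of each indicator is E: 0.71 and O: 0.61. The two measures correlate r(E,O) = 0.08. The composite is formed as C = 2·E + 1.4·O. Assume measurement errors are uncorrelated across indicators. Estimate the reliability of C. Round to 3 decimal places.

Var(C) = 2²·2.7² + 1.4²·19² + 2·[2.8·2.7·19·0.08] = 736.72 + 22.9824 = 759.702.
Because errors are independent across components, Cov(Tᵢ,Tⱼ) = Cov(Xᵢ,Xⱼ); the off-diagonal part of the true-score variance is the same as above.
True-score variance = [2²·2.7²·0.71 + 1.4²·19²·0.61] + 22.9824 = 452.315 + 22.9824 = 475.298.
Reliability = 475.298 / 759.702 = 0.626.

0.626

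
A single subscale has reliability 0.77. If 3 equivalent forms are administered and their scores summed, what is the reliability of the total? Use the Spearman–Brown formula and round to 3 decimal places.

0.909

ρ_k = kρ / (1 + (k−1)ρ) = 3·0.77 / (1 + 2·0.77) = 2.310 / 2.540 = 0.909.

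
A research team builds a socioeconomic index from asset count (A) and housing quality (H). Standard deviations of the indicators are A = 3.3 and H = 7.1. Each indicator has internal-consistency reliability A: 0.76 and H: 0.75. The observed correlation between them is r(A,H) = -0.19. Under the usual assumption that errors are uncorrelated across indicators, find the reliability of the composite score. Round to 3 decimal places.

Var(A+H) = 3.3² + 7.1² + 2·[3.3·7.1·(-0.19)] = 61.3 − 8.9034 = 52.3966.
Because errors are independent across components, Cov(Tᵢ,Tⱼ) = Cov(Xᵢ,Xⱼ); the off-diagonal part of the true-score variance is the same as above.
True-score variance = [3.3²·0.76 + 7.1²·0.75] − 8.9034 = 46.0839 − 8.9034 = 37.1805.
Reliability = 37.1805 / 52.3966 = 0.710.

0.710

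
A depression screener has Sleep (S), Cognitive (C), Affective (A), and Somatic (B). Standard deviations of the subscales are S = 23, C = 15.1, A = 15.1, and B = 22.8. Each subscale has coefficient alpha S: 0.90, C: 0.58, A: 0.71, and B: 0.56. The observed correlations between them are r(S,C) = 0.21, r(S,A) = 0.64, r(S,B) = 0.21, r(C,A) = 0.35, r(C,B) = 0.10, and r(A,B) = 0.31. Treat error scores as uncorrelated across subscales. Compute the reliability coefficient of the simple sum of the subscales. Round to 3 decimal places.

Var(S+C+A+B) = 23² + 15.1² + 15.1² + 22.8² + 2·[23·15.1·0.21 + 23·15.1·0.64 + 23·22.8·0.21 + 15.1·15.1·0.35 + 15.1·22.8·0.10 + 15.1·22.8·0.31] = 1504.86 + 1252.57 = 2757.43.
Because errors are independent across components, Cov(Tᵢ,Tⱼ) = Cov(Xᵢ,Xⱼ); the off-diagonal part of the true-score variance is the same as above.
True-score variance = [23²·0.90 + 15.1²·0.58 + 15.1²·0.71 + 22.8²·0.56] + 1252.57 = 1061.34 + 1252.57 = 2313.92.
Reliability = 2313.92 / 2757.43 = 0.839.

0.839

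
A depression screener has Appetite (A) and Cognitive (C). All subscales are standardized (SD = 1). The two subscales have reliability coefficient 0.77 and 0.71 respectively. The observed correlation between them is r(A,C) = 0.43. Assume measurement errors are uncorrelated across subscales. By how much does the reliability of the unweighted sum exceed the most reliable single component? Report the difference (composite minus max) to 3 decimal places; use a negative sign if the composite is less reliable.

Var(sum) = 2 + 0.86 = 2.86; true-score variance = 1.48 + 0.86 = 2.34; composite reliability = 0.8182.
Max component reliability = 0.7700.
Difference = 0.8182 − 0.7700 = 0.048.

0.048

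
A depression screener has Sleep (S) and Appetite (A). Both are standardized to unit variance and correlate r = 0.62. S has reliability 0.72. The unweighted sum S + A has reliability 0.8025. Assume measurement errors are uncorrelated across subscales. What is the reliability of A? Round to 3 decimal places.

0.640

Var(S+A) = 2 + 2·0.62 = 3.240.
True-score variance = ρ_S + ρ_A + 2·0.62, so 0.8025 = (0.72 + ρ_A + 1.24) / 3.240.
ρ_A = 0.8025·3.240 − 0.72 − 1.24 = 0.640.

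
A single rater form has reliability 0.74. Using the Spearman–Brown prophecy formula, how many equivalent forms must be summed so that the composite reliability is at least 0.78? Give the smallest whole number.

k ≥ ρ*(1−ρ₁)/(ρ₁(1−ρ*)) = 0.78·0.26 / (0.74·0.22) = 1.246.
Smallest integer k = 2.

2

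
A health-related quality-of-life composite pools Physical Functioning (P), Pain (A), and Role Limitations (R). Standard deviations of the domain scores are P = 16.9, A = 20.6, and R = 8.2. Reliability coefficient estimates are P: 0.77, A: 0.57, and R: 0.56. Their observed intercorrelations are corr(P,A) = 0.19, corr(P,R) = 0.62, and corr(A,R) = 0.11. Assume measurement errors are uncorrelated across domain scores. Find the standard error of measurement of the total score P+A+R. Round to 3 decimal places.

Var(total) = 777.21 + 341.295 = 1118.5.
True-score variance = 499.459 + 341.295 = 840.754, so reliability = 0.7517.
Error variance = 1118.5 − 840.754 = 277.751; SEM = √277.751 = 16.666.

16.666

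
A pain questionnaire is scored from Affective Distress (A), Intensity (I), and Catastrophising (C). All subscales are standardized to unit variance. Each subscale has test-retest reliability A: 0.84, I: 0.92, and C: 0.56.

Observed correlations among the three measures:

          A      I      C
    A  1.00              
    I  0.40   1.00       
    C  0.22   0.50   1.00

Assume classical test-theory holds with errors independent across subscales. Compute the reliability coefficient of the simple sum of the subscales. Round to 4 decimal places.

0.8702

Var(A+I+C) = 3 + 2·[0.40 + 0.22 + 0.50] = 3 + 2.24 = 5.24.
Because errors are independent across components, Cov(Tᵢ,Tⱼ) = Cov(Xᵢ,Xⱼ); the off-diagonal part of the true-score variance is the same as above.
True-score variance = [0.84 + 0.92 + 0.56] + 2.24 = 2.32 + 2.24 = 4.56.
Reliability = 4.56 / 5.24 = 0.8702.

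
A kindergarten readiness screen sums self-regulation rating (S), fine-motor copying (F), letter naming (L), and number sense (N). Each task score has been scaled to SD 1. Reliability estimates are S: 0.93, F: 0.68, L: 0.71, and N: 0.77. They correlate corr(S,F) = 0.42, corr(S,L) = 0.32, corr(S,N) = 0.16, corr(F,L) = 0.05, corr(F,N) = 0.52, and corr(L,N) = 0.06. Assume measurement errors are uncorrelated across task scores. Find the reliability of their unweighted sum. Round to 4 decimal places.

0.8711

Var(S+F+L+N) = 4 + 2·[0.42 + 0.32 + 0.16 + 0.05 + 0.52 + 0.06] = 4 + 3.06 = 7.06.
Because errors are independent across components, Cov(Tᵢ,Tⱼ) = Cov(Xᵢ,Xⱼ); the off-diagonal part of the true-score variance is the same as above.
True-score variance = [0.93 + 0.68 + 0.71 + 0.77] + 3.06 = 3.09 + 3.06 = 6.15.
Reliability = 6.15 / 7.06 = 0.8711.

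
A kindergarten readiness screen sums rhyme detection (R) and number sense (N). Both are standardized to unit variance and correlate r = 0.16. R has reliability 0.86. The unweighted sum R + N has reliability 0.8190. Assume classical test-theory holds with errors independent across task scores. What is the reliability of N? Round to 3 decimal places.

0.720

Var(R+N) = 2 + 2·0.16 = 2.320.
True-score variance = ρ_R + ρ_N + 2·0.16, so 0.8190 = (0.86 + ρ_N + 0.32) / 2.320.
ρ_N = 0.8190·2.320 − 0.86 − 0.32 = 0.720.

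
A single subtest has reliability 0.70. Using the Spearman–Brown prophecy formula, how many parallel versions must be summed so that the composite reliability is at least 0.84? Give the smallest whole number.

3

k ≥ ρ*(1−ρ₁)/(ρ₁(1−ρ*)) = 0.84·0.30 / (0.70·0.16) = 2.250.
Smallest integer k = 3.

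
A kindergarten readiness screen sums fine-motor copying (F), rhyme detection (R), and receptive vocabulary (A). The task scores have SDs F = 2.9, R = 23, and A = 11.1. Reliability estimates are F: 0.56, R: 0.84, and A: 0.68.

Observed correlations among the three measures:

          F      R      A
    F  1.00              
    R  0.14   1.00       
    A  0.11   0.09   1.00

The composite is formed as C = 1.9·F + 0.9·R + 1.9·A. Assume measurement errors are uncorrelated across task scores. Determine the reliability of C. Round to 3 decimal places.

0.784

Var(C) = 1.9²·2.9² + 0.9²·23² + 1.9²·11.1² + 2·[1.71·2.9·23·0.14 + 3.61·2.9·11.1·0.11 + 1.71·23·11.1·0.09] = 903.638 + 136.083 = 1039.72.
Because errors are independent across components, Cov(Tᵢ,Tⱼ) = Cov(Xᵢ,Xⱼ); the off-diagonal part of the true-score variance is the same as above.
True-score variance = [1.9²·2.9²·0.56 + 0.9²·23²·0.84 + 1.9²·11.1²·0.68] + 136.083 = 679.389 + 136.083 = 815.472.
Reliability = 815.472 / 1039.72 = 0.784.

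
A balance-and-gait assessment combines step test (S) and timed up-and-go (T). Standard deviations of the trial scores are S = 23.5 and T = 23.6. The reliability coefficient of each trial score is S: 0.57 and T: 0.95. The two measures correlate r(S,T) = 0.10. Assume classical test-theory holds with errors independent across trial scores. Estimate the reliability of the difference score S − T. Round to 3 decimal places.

Var(S−T) = 23.5² + 23.6² − 2·23.5·23.6·0.10 = 1109.21 − 110.92 = 998.29.
Because errors are independent across components, Cov(Tᵢ,Tⱼ) = Cov(Xᵢ,Xⱼ); the off-diagonal part of the true-score variance is the same as above.
True-score variance = [23.5²·0.57 + 23.6²·0.95] − 110.92 = 843.894 − 110.92 = 732.974.
Reliability = 732.974 / 998.29 = 0.734.

0.734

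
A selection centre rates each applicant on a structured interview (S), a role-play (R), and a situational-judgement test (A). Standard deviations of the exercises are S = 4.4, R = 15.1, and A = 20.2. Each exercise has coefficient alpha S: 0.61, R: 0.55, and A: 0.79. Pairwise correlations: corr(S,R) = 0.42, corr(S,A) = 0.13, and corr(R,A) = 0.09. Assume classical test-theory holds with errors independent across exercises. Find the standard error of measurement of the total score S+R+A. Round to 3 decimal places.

Var(total) = 655.41 + 133.822 = 789.232.
True-score variance = 459.567 + 133.822 = 593.389, so reliability = 0.7519.
Error variance = 789.232 − 593.389 = 195.843; SEM = √195.843 = 13.994.

13.994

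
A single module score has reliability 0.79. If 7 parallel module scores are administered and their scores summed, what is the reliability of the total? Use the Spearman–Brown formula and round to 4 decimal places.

0.9634

ρ_k = kρ / (1 + (k−1)ρ) = 7·0.79 / (1 + 6·0.79) = 5.530 / 5.740 = 0.9634.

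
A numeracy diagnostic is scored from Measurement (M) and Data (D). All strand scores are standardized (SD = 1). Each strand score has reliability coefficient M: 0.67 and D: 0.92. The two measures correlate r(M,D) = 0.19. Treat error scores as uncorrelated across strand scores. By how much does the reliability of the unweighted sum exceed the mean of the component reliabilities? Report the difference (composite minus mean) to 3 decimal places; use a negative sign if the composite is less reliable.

Var(sum) = 2 + 0.38 = 2.38; true-score variance = 1.59 + 0.38 = 1.97; composite reliability = 0.8277.
Mean component reliability = 0.7950.
Difference = 0.8277 − 0.7950 = 0.033.

0.033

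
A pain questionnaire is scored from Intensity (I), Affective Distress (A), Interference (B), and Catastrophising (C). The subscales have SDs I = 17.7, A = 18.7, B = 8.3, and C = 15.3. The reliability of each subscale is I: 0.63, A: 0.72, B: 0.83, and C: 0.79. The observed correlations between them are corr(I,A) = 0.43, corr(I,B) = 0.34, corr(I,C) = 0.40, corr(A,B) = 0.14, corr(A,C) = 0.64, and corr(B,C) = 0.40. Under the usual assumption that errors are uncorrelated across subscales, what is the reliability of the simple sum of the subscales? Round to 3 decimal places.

0.868

Var(I+A+B+C) = 17.7² + 18.7² + 8.3² + 15.3² + 2·[17.7·18.7·0.43 + 17.7·8.3·0.34 + 17.7·15.3·0.40 + 18.7·8.3·0.14 + 18.7·15.3·0.64 + 8.3·15.3·0.40] = 965.96 + 1112.47 = 2078.43.
With uncorrelated errors the cross-covariances are all true-score covariance, so they carry over unchanged; only the diagonal terms shrink to ρᵢσᵢ².
True-score variance = [17.7²·0.63 + 18.7²·0.72 + 8.3²·0.83 + 15.3²·0.79] + 1112.47 = 691.259 + 1112.47 = 1803.73.
Reliability = 1803.73 / 2078.43 = 0.868.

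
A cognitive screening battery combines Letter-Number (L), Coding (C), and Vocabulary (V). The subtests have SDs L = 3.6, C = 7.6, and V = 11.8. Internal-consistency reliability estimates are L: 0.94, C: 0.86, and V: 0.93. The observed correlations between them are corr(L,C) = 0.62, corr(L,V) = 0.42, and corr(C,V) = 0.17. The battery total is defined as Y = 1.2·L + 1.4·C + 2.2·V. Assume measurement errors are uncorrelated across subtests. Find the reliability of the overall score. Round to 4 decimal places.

Var(Y) = 1.2²·3.6² + 1.4²·7.6² + 2.2²·11.8² + 2·[1.68·3.6·7.6·0.62 + 2.64·3.6·11.8·0.42 + 3.08·7.6·11.8·0.17] = 805.794 + 245.113 = 1050.91.
Under uncorrelated errors the observed covariances equal the true-score covariances, so only the own-variance terms attenuate.
True-score variance = [1.2²·3.6²·0.94 + 1.4²·7.6²·0.86 + 2.2²·11.8²·0.93] + 245.113 = 741.65 + 245.113 = 986.763.
Reliability = 986.763 / 1050.91 = 0.9390.

0.9390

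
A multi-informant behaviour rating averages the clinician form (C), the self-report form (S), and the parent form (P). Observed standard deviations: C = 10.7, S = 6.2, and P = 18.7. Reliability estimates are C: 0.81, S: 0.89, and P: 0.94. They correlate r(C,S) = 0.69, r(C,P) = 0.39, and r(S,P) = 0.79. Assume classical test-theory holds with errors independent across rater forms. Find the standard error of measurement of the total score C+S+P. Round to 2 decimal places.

6.85

Var(total) = 502.62 + 430.805 = 933.425.
True-score variance = 455.657 + 430.805 = 886.462, so reliability = 0.9497.
Error variance = 933.425 − 886.462 = 46.9629; SEM = √46.9629 = 6.85.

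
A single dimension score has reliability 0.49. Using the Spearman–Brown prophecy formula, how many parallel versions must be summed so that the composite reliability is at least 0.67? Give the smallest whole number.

k ≥ ρ*(1−ρ₁)/(ρ₁(1−ρ*)) = 0.67·0.51 / (0.49·0.33) = 2.113.
Smallest integer k = 3.

3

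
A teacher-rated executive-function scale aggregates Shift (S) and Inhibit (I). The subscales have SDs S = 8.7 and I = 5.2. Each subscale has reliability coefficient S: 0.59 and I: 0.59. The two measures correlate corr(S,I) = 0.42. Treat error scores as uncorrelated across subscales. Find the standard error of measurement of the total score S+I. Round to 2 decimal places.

6.49

Var(total) = 102.73 + 38.0016 = 140.732.
True-score variance = 60.6107 + 38.0016 = 98.6123, so reliability = 0.7007.
Error variance = 140.732 − 98.6123 = 42.1193; SEM = √42.1193 = 6.49.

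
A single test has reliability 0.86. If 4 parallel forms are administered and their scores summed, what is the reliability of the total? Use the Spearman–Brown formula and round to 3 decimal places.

ρ_k = kρ / (1 + (k−1)ρ) = 4·0.86 / (1 + 3·0.86) = 3.440 / 3.580 = 0.961.

0.961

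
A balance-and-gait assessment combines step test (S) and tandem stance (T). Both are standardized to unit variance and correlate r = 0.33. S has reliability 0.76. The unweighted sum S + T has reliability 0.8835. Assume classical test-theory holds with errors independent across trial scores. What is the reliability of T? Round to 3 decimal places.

Var(S+T) = 2 + 2·0.33 = 2.660.
True-score variance = ρ_S + ρ_T + 2·0.33, so 0.8835 = (0.76 + ρ_T + 0.66) / 2.660.
ρ_T = 0.8835·2.660 − 0.76 − 0.66 = 0.930.

0.930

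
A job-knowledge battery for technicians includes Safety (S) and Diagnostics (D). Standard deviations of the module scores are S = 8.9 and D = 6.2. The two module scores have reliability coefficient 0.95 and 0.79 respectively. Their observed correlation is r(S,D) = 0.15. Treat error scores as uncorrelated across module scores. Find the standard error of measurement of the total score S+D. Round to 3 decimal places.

Var(total) = 117.65 + 16.554 = 134.204.
True-score variance = 105.617 + 16.554 = 122.171, so reliability = 0.9103.
Error variance = 134.204 − 122.171 = 12.0329; SEM = √12.0329 = 3.469.

3.469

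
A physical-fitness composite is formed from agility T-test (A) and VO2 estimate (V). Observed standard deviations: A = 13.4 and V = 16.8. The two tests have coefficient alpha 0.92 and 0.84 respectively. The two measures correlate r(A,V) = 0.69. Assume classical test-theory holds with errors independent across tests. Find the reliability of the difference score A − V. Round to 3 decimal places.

0.606

Var(A−V) = 13.4² + 16.8² − 2·13.4·16.8·0.69 = 461.8 − 310.666 = 151.134.
Because errors are independent across components, Cov(Tᵢ,Tⱼ) = Cov(Xᵢ,Xⱼ); the off-diagonal part of the true-score variance is the same as above.
True-score variance = [13.4²·0.92 + 16.8²·0.84] − 310.666 = 402.277 − 310.666 = 91.6112.
Reliability = 91.6112 / 151.134 = 0.606.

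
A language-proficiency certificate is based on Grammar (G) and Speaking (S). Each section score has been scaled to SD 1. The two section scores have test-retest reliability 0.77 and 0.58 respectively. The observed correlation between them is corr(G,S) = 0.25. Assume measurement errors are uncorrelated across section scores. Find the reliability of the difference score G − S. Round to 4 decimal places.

0.5667

Var(G−S) = 1 + 1 − 2·0.25 = 2 − 0.5 = 1.5.
Because errors are independent across components, Cov(Tᵢ,Tⱼ) = Cov(Xᵢ,Xⱼ); the off-diagonal part of the true-score variance is the same as above.
True-score variance = [0.77 + 0.58] − 0.5 = 1.35 − 0.5 = 0.85.
Reliability = 0.85 / 1.5 = 0.5667.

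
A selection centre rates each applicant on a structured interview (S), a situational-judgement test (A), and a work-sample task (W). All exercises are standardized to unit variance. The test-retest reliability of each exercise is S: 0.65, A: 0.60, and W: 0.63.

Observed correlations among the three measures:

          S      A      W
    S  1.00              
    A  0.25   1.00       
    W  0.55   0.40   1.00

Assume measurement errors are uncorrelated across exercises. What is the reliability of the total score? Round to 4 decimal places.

0.7926

Var(S+A+W) = 3 + 2·[0.25 + 0.55 + 0.40] = 3 + 2.4 = 5.4.
Under uncorrelated errors the observed covariances equal the true-score covariances, so only the own-variance terms attenuate.
True-score variance = [0.65 + 0.60 + 0.63] + 2.4 = 1.88 + 2.4 = 4.28.
Reliability = 4.28 / 5.4 = 0.7926.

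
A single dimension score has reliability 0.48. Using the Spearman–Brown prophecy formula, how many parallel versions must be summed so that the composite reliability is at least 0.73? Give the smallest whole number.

3

k ≥ ρ*(1−ρ₁)/(ρ₁(1−ρ*)) = 0.73·0.52 / (0.48·0.27) = 2.929.
Smallest integer k = 3.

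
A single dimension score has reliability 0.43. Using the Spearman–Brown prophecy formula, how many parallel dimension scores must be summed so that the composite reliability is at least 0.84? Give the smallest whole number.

7

k ≥ ρ*(1−ρ₁)/(ρ₁(1−ρ*)) = 0.84·0.57 / (0.43·0.16) = 6.959.
Smallest integer k = 7.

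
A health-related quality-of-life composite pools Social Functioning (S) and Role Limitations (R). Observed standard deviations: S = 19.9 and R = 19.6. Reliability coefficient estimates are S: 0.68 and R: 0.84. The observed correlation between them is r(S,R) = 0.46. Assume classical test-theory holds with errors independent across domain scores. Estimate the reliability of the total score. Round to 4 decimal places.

0.8348

Var(S+R) = 19.9² + 19.6² + 2·[19.9·19.6·0.46] = 780.17 + 358.837 = 1139.01.
Because errors are independent across components, Cov(Tᵢ,Tⱼ) = Cov(Xᵢ,Xⱼ); the off-diagonal part of the true-score variance is the same as above.
True-score variance = [19.9²·0.68 + 19.6²·0.84] + 358.837 = 591.981 + 358.837 = 950.818.
Reliability = 950.818 / 1139.01 = 0.8348.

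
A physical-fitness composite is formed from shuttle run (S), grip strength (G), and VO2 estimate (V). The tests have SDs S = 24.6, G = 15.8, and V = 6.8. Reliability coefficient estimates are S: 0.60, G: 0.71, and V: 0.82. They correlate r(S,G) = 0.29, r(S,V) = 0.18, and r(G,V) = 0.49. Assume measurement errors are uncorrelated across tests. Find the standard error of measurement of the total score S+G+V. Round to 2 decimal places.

Var(total) = 901.04 + 390.946 = 1291.99.
True-score variance = 578.257 + 390.946 = 969.204, so reliability = 0.7502.
Error variance = 1291.99 − 969.204 = 322.783; SEM = √322.783 = 17.97.

17.97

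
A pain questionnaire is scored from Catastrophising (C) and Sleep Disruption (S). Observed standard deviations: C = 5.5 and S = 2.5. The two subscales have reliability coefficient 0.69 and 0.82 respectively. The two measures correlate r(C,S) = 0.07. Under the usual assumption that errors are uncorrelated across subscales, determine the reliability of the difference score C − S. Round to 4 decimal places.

0.6962

Var(C−S) = 5.5² + 2.5² − 2·5.5·2.5·0.07 = 36.5 − 1.925 = 34.575.
With uncorrelated errors the cross-covariances are all true-score covariance, so they carry over unchanged; only the diagonal terms shrink to ρᵢσᵢ².
True-score variance = [5.5²·0.69 + 2.5²·0.82] − 1.925 = 25.9975 − 1.925 = 24.0725.
Reliability = 24.0725 / 34.575 = 0.6962.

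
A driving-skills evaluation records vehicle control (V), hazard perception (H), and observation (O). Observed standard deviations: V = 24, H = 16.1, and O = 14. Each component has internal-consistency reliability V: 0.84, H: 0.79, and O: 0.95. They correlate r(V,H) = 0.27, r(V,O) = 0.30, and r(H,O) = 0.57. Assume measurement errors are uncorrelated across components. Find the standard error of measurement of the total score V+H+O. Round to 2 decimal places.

12.51

Var(total) = 1031.21 + 667.212 = 1698.42.
True-score variance = 874.816 + 667.212 = 1542.03, so reliability = 0.9079.
Error variance = 1698.42 − 1542.03 = 156.394; SEM = √156.394 = 12.51.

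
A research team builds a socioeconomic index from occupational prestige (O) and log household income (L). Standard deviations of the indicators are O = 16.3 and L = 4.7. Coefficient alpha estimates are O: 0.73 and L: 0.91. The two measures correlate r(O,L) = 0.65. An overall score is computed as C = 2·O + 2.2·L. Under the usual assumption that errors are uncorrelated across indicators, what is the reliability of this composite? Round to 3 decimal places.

Var(C) = 2²·16.3² + 2.2²·4.7² + 2·[4.4·16.3·4.7·0.65] = 1169.68 + 438.209 = 1607.88.
Under uncorrelated errors the observed covariances equal the true-score covariances, so only the own-variance terms attenuate.
True-score variance = [2²·16.3²·0.73 + 2.2²·4.7²·0.91] + 438.209 = 873.108 + 438.209 = 1311.32.
Reliability = 1311.32 / 1607.88 = 0.816.

0.816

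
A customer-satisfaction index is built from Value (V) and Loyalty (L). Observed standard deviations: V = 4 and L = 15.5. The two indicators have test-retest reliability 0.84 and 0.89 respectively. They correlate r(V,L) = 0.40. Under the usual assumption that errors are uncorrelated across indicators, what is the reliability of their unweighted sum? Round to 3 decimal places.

Var(V+L) = 4² + 15.5² + 2·[4·15.5·0.40] = 256.25 + 49.6 = 305.85.
With uncorrelated errors the cross-covariances are all true-score covariance, so they carry over unchanged; only the diagonal terms shrink to ρᵢσᵢ².
True-score variance = [4²·0.84 + 15.5²·0.89] + 49.6 = 227.262 + 49.6 = 276.863.
Reliability = 276.863 / 305.85 = 0.905.

0.905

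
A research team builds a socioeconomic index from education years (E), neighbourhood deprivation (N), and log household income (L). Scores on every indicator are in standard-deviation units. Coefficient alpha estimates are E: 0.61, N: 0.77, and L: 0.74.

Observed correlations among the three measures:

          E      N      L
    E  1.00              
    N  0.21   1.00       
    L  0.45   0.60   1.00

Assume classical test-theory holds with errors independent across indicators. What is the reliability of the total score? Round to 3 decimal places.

0.841

Var(E+N+L) = 3 + 2·[0.21 + 0.45 + 0.60] = 3 + 2.52 = 5.52.
Under uncorrelated errors the observed covariances equal the true-score covariances, so only the own-variance terms attenuate.
True-score variance = [0.61 + 0.77 + 0.74] + 2.52 = 2.12 + 2.52 = 4.64.
Reliability = 4.64 / 5.52 = 0.841.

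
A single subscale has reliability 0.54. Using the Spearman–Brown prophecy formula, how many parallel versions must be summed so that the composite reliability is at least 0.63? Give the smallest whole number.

k ≥ ρ*(1−ρ₁)/(ρ₁(1−ρ*)) = 0.63·0.46 / (0.54·0.37) = 1.450.
Smallest integer k = 2.

2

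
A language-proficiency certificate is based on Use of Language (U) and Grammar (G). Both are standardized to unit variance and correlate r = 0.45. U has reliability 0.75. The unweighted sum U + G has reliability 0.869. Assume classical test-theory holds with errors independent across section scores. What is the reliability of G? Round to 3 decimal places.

Var(U+G) = 2 + 2·0.45 = 2.900.
True-score variance = ρ_U + ρ_G + 2·0.45, so 0.869 = (0.75 + ρ_G + 0.90) / 2.900.
ρ_G = 0.869·2.900 − 0.75 − 0.90 = 0.870.

0.870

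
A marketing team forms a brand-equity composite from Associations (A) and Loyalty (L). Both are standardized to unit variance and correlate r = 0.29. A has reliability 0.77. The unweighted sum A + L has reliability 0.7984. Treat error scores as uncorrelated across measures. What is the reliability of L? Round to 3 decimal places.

0.710

Var(A+L) = 2 + 2·0.29 = 2.580.
True-score variance = ρ_A + ρ_L + 2·0.29, so 0.7984 = (0.77 + ρ_L + 0.58) / 2.580.
ρ_L = 0.7984·2.580 − 0.77 − 0.58 = 0.710.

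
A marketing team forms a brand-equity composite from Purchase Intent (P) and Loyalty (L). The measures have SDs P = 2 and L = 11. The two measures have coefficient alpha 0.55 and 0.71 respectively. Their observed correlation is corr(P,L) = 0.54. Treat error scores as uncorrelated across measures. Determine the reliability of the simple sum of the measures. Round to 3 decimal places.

Var(P+L) = 2² + 11² + 2·[2·11·0.54] = 125 + 23.76 = 148.76.
Under uncorrelated errors the observed covariances equal the true-score covariances, so only the own-variance terms attenuate.
True-score variance = [2²·0.55 + 11²·0.71] + 23.76 = 88.11 + 23.76 = 111.87.
Reliability = 111.87 / 148.76 = 0.752.

0.752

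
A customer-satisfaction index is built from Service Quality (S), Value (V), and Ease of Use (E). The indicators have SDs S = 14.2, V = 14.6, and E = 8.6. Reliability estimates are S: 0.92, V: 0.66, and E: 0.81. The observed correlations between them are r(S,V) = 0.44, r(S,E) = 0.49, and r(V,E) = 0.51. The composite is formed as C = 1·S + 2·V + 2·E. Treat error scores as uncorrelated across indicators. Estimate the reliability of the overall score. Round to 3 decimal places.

Var(C) = 14.2² + 2²·14.6² + 2²·8.6² + 2·[2·14.2·14.6·0.44 + 2·14.2·8.6·0.49 + 4·14.6·8.6·0.51] = 1350.12 + 1116.52 = 2466.64.
Because errors are independent across components, Cov(Tᵢ,Tⱼ) = Cov(Xᵢ,Xⱼ); the off-diagonal part of the true-score variance is the same as above.
True-score variance = [14.2²·0.92 + 2²·14.6²·0.66 + 2²·8.6²·0.81] + 1116.52 = 987.882 + 1116.52 = 2104.4.
Reliability = 2104.4 / 2466.64 = 0.853.

0.853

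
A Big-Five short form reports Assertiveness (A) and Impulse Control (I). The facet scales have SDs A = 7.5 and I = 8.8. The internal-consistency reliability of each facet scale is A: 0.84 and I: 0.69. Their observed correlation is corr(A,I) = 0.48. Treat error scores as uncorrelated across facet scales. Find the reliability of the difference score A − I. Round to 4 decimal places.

0.5307

Var(A−I) = 7.5² + 8.8² − 2·7.5·8.8·0.48 = 133.69 − 63.36 = 70.33.
Because errors are independent across components, Cov(Tᵢ,Tⱼ) = Cov(Xᵢ,Xⱼ); the off-diagonal part of the true-score variance is the same as above.
True-score variance = [7.5²·0.84 + 8.8²·0.69] − 63.36 = 100.684 − 63.36 = 37.3236.
Reliability = 37.3236 / 70.33 = 0.5307.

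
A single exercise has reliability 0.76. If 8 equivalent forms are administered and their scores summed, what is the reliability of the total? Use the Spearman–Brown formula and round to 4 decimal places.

0.9620

ρ_k = kρ / (1 + (k−1)ρ) = 8·0.76 / (1 + 7·0.76) = 6.080 / 6.320 = 0.9620.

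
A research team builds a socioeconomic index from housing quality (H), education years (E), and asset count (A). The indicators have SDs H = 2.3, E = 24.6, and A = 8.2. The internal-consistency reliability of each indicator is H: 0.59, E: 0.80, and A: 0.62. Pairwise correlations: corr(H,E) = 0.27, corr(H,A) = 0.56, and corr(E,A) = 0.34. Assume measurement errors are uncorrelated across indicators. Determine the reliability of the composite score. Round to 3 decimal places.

0.828

Var(H+E+A) = 2.3² + 24.6² + 8.2² + 2·[2.3·24.6·0.27 + 2.3·8.2·0.56 + 24.6·8.2·0.34] = 677.69 + 188.846 = 866.536.
With uncorrelated errors the cross-covariances are all true-score covariance, so they carry over unchanged; only the diagonal terms shrink to ρᵢσᵢ².
True-score variance = [2.3²·0.59 + 24.6²·0.80 + 8.2²·0.62] + 188.846 = 528.938 + 188.846 = 717.784.
Reliability = 717.784 / 866.536 = 0.828.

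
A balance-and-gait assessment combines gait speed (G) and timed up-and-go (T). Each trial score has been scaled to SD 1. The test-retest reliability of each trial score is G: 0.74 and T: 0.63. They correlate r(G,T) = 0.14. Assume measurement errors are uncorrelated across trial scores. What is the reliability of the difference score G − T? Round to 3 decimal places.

Var(G−T) = 1 + 1 − 2·0.14 = 2 − 0.28 = 1.72.
Under uncorrelated errors the observed covariances equal the true-score covariances, so only the own-variance terms attenuate.
True-score variance = [0.74 + 0.63] − 0.28 = 1.37 − 0.28 = 1.09.
Reliability = 1.09 / 1.72 = 0.634.

0.634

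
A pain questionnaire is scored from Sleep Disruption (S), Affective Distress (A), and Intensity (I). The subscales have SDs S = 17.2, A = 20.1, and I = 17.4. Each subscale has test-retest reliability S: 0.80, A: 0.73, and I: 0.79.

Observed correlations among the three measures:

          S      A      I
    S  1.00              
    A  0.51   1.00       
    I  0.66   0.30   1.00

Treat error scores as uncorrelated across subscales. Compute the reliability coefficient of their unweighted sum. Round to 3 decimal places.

0.882

Var(S+A+I) = 17.2² + 20.1² + 17.4² + 2·[17.2·20.1·0.51 + 17.2·17.4·0.66 + 20.1·17.4·0.30] = 1002.61 + 957.528 = 1960.14.
Because errors are independent across components, Cov(Tᵢ,Tⱼ) = Cov(Xᵢ,Xⱼ); the off-diagonal part of the true-score variance is the same as above.
True-score variance = [17.2²·0.80 + 20.1²·0.73 + 17.4²·0.79] + 957.528 = 770.78 + 957.528 = 1728.31.
Reliability = 1728.31 / 1960.14 = 0.882.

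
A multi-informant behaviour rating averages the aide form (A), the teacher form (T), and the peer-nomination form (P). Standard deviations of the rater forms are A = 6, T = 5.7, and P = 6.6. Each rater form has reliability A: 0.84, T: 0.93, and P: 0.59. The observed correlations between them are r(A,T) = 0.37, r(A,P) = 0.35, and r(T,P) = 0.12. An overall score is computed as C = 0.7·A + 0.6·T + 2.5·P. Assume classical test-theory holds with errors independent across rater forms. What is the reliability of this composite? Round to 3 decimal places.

0.692

Var(C) = 0.7²·6² + 0.6²·5.7² + 2.5²·6.6² + 2·[0.42·6·5.7·0.37 + 1.75·6·6.6·0.35 + 1.5·5.7·6.6·0.12] = 301.586 + 72.6826 = 374.269.
Under uncorrelated errors the observed covariances equal the true-score covariances, so only the own-variance terms attenuate.
True-score variance = [0.7²·6²·0.84 + 0.6²·5.7²·0.93 + 2.5²·6.6²·0.59] + 72.6826 = 186.323 + 72.6826 = 259.005.
Reliability = 259.005 / 374.269 = 0.692.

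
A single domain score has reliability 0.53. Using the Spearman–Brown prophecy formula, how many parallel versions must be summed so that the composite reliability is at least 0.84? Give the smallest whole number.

k ≥ ρ*(1−ρ₁)/(ρ₁(1−ρ*)) = 0.84·0.47 / (0.53·0.16) = 4.656.
Smallest integer k = 5.

5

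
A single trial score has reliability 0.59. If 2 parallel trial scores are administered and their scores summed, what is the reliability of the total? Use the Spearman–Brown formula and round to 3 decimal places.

0.742

ρ_k = kρ / (1 + (k−1)ρ) = 2·0.59 / (1 + 1·0.59) = 1.180 / 1.590 = 0.742.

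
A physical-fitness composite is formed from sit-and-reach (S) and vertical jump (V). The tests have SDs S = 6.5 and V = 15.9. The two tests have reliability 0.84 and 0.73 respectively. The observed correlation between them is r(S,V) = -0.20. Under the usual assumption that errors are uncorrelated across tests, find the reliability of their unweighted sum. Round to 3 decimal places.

0.704

Var(S+V) = 6.5² + 15.9² + 2·[6.5·15.9·(-0.20)] = 295.06 − 41.34 = 253.72.
Under uncorrelated errors the observed covariances equal the true-score covariances, so only the own-variance terms attenuate.
True-score variance = [6.5²·0.84 + 15.9²·0.73] − 41.34 = 220.041 − 41.34 = 178.701.
Reliability = 178.701 / 253.72 = 0.704.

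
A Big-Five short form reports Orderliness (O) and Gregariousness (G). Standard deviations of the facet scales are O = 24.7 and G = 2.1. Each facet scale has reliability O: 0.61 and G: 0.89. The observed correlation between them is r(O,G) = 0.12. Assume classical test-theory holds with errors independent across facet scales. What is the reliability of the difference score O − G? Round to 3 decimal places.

0.604

Var(O−G) = 24.7² + 2.1² − 2·24.7·2.1·0.12 = 614.5 − 12.4488 = 602.051.
With uncorrelated errors the cross-covariances are all true-score covariance, so they carry over unchanged; only the diagonal terms shrink to ρᵢσᵢ².
True-score variance = [24.7²·0.61 + 2.1²·0.89] − 12.4488 = 376.08 − 12.4488 = 363.631.
Reliability = 363.631 / 602.051 = 0.604.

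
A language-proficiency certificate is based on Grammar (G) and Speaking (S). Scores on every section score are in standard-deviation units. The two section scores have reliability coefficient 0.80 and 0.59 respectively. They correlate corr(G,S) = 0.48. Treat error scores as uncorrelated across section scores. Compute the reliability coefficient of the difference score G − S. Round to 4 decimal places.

0.4135

Var(G−S) = 1 + 1 − 2·0.48 = 2 − 0.96 = 1.04.
With uncorrelated errors the cross-covariances are all true-score covariance, so they carry over unchanged; only the diagonal terms shrink to ρᵢσᵢ².
True-score variance = [0.80 + 0.59] − 0.96 = 1.39 − 0.96 = 0.43.
Reliability = 0.43 / 1.04 = 0.4135.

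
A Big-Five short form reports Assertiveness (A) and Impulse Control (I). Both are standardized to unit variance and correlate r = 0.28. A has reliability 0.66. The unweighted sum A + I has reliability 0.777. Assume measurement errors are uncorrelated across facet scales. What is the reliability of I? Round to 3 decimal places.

Var(A+I) = 2 + 2·0.28 = 2.560.
True-score variance = ρ_A + ρ_I + 2·0.28, so 0.777 = (0.66 + ρ_I + 0.56) / 2.560.
ρ_I = 0.777·2.560 − 0.66 − 0.56 = 0.769.

0.769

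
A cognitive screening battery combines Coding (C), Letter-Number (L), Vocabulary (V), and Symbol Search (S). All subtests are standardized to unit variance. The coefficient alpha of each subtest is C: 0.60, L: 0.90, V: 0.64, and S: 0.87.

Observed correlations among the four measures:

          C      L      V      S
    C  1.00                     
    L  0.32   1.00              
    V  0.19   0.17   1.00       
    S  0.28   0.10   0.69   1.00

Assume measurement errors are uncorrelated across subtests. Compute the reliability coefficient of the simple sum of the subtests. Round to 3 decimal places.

Var(C+L+V+S) = 4 + 2·[0.32 + 0.19 + 0.28 + 0.17 + 0.10 + 0.69] = 4 + 3.5 = 7.5.
Because errors are independent across components, Cov(Tᵢ,Tⱼ) = Cov(Xᵢ,Xⱼ); the off-diagonal part of the true-score variance is the same as above.
True-score variance = [0.60 + 0.90 + 0.64 + 0.87] + 3.5 = 3.01 + 3.5 = 6.51.
Reliability = 6.51 / 7.5 = 0.868.

0.868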